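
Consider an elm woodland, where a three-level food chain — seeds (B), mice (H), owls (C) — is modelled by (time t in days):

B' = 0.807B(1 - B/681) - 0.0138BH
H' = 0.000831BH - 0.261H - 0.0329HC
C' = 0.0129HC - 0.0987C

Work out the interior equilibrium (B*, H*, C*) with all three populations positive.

B* ≈ 592, H* ≈ 7.65, C* ≈ 7.02

From dC/dt = 0: 0.0129H* = 0.0987, so H* = 7.65.
From dB/dt = 0: 0.807(1 - B*/681) = 0.0138·7.65, giving B* = 681·(1 - 0.131) = 592.
From dH/dt = 0: 0.000831·592 - 0.261 = 0.0329C*, so C* = 0.231/0.0329 = 7.02.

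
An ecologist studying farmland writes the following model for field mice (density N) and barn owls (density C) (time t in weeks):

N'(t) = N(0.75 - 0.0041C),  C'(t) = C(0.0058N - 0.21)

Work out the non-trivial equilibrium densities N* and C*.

N* ≈ 36.2, C* ≈ 183

Set dC/dt = 0 with C > 0: 0.0058N - 0.21 = 0, so N* = 0.21/0.0058 = 36.2.
Set dN/dt = 0 with N > 0: 0.75 - 0.0041C = 0, so C* = 0.75/0.0041 = 183.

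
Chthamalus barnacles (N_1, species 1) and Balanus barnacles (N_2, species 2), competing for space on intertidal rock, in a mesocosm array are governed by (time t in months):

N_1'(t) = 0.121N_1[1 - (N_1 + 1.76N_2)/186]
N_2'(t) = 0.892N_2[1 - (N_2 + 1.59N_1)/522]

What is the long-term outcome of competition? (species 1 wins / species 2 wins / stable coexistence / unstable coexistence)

species 2 excludes species 1

Compare the nullcline intercepts: K1/α12 = 186/1.76 = 106 < K2 = 522; K2/α21 = 522/1.59 = 328 > K1 = 186.
Since the inequalities point opposite ways, species 2 can invade but species 1 cannot.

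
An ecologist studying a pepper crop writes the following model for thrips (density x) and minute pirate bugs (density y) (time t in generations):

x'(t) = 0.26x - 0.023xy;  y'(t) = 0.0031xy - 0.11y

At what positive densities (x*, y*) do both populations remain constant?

x* ≈ 35.5, y* ≈ 11.3

Set dy/dt = 0 with y > 0: 0.0031x - 0.11 = 0, so x* = 0.11/0.0031 = 35.5.
Set dx/dt = 0 with x > 0: 0.26 - 0.023y = 0, so y* = 0.26/0.023 = 11.3.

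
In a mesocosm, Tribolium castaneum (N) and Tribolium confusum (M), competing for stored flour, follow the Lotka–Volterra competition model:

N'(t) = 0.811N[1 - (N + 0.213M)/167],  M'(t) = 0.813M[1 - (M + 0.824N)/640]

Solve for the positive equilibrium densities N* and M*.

N* ≈ 37.2, M* ≈ 609

Setting both brackets to zero gives the nullclines N + 0.213M = 167 and 0.824N + M = 640.
Substituting M = 640 - 0.824N into the first: N(1 - 0.213·0.824) = 167 - 0.213·640.
So N* = 30.7/0.824 = 37.2, and then M* = 640 - 0.824·37.2 = 609.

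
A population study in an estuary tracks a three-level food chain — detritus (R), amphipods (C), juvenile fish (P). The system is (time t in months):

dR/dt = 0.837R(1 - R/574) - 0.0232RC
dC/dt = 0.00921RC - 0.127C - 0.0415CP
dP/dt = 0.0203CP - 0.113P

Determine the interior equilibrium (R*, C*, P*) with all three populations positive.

R* ≈ 485, C* ≈ 5.57, P* ≈ 105

From dP/dt = 0: 0.0203C* = 0.113, so C* = 5.57.
From dR/dt = 0: 0.837(1 - R*/574) = 0.0232·5.57, giving R* = 574·(1 - 0.154) = 485.
From dC/dt = 0: 0.00921·485 - 0.127 = 0.0415P*, so P* = 4.34/0.0415 = 105.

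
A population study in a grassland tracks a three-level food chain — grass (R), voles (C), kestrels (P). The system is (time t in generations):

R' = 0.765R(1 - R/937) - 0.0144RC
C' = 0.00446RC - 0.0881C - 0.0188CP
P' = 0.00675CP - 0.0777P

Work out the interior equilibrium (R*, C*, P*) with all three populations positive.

From dP/dt = 0: 0.00675C* = 0.0777, so C* = 11.5.
From dR/dt = 0: 0.765(1 - R*/937) = 0.0144·11.5, giving R* = 937·(1 - 0.217) = 734.
From dC/dt = 0: 0.00446·734 - 0.0881 = 0.0188P*, so P* = 3.19/0.0188 = 169.

R* ≈ 734, C* ≈ 11.5, P* ≈ 169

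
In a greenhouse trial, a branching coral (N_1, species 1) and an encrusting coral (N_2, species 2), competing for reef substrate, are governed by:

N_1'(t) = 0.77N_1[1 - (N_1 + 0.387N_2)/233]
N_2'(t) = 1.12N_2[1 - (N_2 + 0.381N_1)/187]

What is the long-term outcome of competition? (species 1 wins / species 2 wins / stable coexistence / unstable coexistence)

Compare the nullcline intercepts: K1/α12 = 233/0.387 = 602 > K2 = 187; K2/α21 = 187/0.381 = 491 > K1 = 233.
Since both inequalities hold, each species can invade when rare, so the interior equilibrium is stable.

stable coexistence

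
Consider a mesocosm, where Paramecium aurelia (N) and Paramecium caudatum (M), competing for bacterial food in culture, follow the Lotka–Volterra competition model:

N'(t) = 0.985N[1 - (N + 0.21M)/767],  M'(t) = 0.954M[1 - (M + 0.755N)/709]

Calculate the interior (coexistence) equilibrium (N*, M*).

Setting both brackets to zero gives the nullclines N + 0.21M = 767 and 0.755N + M = 709.
Substituting M = 709 - 0.755N into the first: N(1 - 0.21·0.755) = 767 - 0.21·709.
So N* = 618/0.841 = 735, and then M* = 709 - 0.755·735 = 154.

N* ≈ 735, M* ≈ 154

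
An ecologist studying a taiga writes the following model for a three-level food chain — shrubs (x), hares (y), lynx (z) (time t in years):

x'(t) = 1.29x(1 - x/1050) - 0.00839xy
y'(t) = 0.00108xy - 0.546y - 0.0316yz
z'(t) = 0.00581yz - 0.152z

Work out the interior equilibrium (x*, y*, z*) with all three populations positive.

From dz/dt = 0: 0.00581y* = 0.152, so y* = 26.2.
From dx/dt = 0: 1.29(1 - x*/1050) = 0.00839·26.2, giving x* = 1050·(1 - 0.17) = 871.
From dy/dt = 0: 0.00108·871 - 0.546 = 0.0316z*, so z* = 0.395/0.0316 = 12.5.

x* ≈ 871, y* ≈ 26.2, z* ≈ 12.5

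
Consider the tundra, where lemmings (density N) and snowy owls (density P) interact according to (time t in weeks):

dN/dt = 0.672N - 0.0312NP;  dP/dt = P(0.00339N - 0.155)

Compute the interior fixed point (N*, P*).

Set dP/dt = 0 with P > 0: 0.00339N - 0.155 = 0, so N* = 0.155/0.00339 = 45.7.
Set dN/dt = 0 with N > 0: 0.672 - 0.0312P = 0, so P* = 0.672/0.0312 = 21.5.

N* ≈ 45.7, P* ≈ 21.5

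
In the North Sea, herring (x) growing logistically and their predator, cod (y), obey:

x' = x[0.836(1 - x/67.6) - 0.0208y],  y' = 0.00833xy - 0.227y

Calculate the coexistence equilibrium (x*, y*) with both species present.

From dy/dt = 0 with y > 0: 0.00833x* = 0.227, so x* = 27.3.
Substitute into dx/dt = 0: 0.836(1 - 27.3/67.6) = 0.0208y*.
The bracket is 0.597, giving y* = 0.499/0.0208 = 24.

x* ≈ 27.3, y* ≈ 24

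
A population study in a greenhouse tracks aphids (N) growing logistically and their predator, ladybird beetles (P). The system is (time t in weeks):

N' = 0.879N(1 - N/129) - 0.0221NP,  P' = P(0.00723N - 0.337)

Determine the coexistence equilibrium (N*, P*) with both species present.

From dP/dt = 0 with P > 0: 0.00723N* = 0.337, so N* = 46.6.
Substitute into dN/dt = 0: 0.879(1 - 46.6/129) = 0.0221P*.
The bracket is 0.639, giving P* = 0.561/0.0221 = 25.4.

N* ≈ 46.6, P* ≈ 25.4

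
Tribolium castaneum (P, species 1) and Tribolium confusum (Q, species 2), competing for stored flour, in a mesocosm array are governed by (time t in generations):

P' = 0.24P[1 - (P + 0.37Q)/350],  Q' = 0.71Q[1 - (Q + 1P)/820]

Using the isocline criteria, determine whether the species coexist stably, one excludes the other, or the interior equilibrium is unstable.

stable coexistence

Compare the nullcline intercepts: K1/α12 = 350/0.37 = 946 > K2 = 820; K2/α21 = 820/1 = 820 > K1 = 350.
Since both inequalities hold, each species can invade when rare, so the interior equilibrium is stable.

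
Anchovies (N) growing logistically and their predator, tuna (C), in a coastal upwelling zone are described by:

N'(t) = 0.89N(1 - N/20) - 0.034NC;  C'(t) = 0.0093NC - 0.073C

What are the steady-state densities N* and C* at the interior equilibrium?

N* ≈ 7.85, C* ≈ 15.9

From dC/dt = 0 with C > 0: 0.0093N* = 0.073, so N* = 7.85.
Substitute into dN/dt = 0: 0.89(1 - 7.85/20) = 0.034C*.
The bracket is 0.608, giving C* = 0.541/0.034 = 15.9.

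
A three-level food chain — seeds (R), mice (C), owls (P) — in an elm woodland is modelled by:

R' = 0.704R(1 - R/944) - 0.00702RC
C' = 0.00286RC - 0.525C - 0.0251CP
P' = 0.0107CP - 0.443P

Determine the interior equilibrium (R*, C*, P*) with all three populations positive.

R* ≈ 554, C* ≈ 41.4, P* ≈ 42.2

From dP/dt = 0: 0.0107C* = 0.443, so C* = 41.4.
From dR/dt = 0: 0.704(1 - R*/944) = 0.00702·41.4, giving R* = 944·(1 - 0.413) = 554.
From dC/dt = 0: 0.00286·554 - 0.525 = 0.0251P*, so P* = 1.06/0.0251 = 42.2.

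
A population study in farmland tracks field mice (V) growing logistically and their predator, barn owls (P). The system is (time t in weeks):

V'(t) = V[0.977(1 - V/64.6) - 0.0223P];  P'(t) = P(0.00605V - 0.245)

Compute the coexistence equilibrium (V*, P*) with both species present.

From dP/dt = 0 with P > 0: 0.00605V* = 0.245, so V* = 40.5.
Substitute into dV/dt = 0: 0.977(1 - 40.5/64.6) = 0.0223P*.
The bracket is 0.373, giving P* = 0.365/0.0223 = 16.3.

V* ≈ 40.5, P* ≈ 16.3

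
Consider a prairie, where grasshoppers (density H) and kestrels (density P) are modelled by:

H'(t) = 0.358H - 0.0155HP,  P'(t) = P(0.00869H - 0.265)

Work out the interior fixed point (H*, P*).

Set dP/dt = 0 with P > 0: 0.00869H - 0.265 = 0, so H* = 0.265/0.00869 = 30.5.
Set dH/dt = 0 with H > 0: 0.358 - 0.0155P = 0, so P* = 0.358/0.0155 = 23.1.

H* ≈ 30.5, P* ≈ 23.1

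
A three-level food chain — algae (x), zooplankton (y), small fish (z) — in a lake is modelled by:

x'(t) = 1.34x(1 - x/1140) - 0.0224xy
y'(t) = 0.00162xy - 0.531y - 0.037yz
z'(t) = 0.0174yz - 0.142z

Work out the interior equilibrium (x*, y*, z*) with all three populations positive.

x* ≈ 984, y* ≈ 8.16, z* ≈ 28.8

From dz/dt = 0: 0.0174y* = 0.142, so y* = 8.16.
From dx/dt = 0: 1.34(1 - x*/1140) = 0.0224·8.16, giving x* = 1140·(1 - 0.136) = 984.
From dy/dt = 0: 0.00162·984 - 0.531 = 0.037z*, so z* = 1.06/0.037 = 28.8.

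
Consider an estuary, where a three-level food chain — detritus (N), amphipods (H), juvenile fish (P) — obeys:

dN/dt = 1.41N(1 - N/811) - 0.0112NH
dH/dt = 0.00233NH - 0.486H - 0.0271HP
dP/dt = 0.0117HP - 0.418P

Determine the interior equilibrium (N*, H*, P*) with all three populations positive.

From dP/dt = 0: 0.0117H* = 0.418, so H* = 35.7.
From dN/dt = 0: 1.41(1 - N*/811) = 0.0112·35.7, giving N* = 811·(1 - 0.284) = 581.
From dH/dt = 0: 0.00233·581 - 0.486 = 0.0271P*, so P* = 0.867/0.0271 = 32.

N* ≈ 581, H* ≈ 35.7, P* ≈ 32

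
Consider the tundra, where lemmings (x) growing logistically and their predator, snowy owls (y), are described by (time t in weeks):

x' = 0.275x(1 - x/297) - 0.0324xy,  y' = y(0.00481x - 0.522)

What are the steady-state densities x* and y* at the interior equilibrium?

x* ≈ 109, y* ≈ 5.39

From dy/dt = 0 with y > 0: 0.00481x* = 0.522, so x* = 109.
Substitute into dx/dt = 0: 0.275(1 - 109/297) = 0.0324y*.
The bracket is 0.635, giving y* = 0.175/0.0324 = 5.39.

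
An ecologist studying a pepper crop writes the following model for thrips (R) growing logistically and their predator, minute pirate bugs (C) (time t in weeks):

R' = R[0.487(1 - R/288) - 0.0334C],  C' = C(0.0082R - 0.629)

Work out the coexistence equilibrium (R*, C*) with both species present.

From dC/dt = 0 with C > 0: 0.0082R* = 0.629, so R* = 76.7.
Substitute into dR/dt = 0: 0.487(1 - 76.7/288) = 0.0334C*.
The bracket is 0.734, giving C* = 0.357/0.0334 = 10.7.

R* ≈ 76.7, C* ≈ 10.7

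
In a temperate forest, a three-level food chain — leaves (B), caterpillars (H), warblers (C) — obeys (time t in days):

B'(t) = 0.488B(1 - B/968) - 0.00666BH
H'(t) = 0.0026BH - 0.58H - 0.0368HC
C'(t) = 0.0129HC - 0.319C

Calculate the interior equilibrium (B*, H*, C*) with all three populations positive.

From dC/dt = 0: 0.0129H* = 0.319, so H* = 24.7.
From dB/dt = 0: 0.488(1 - B*/968) = 0.00666·24.7, giving B* = 968·(1 - 0.337) = 641.
From dH/dt = 0: 0.0026·641 - 0.58 = 0.0368C*, so C* = 1.09/0.0368 = 29.5.

B* ≈ 641, H* ≈ 24.7, C* ≈ 29.5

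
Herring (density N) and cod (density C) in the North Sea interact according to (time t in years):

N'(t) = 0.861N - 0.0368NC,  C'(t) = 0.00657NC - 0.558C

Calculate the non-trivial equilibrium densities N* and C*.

Set dC/dt = 0 with C > 0: 0.00657N - 0.558 = 0, so N* = 0.558/0.00657 = 84.9.
Set dN/dt = 0 with N > 0: 0.861 - 0.0368C = 0, so C* = 0.861/0.0368 = 23.4.

N* ≈ 84.9, C* ≈ 23.4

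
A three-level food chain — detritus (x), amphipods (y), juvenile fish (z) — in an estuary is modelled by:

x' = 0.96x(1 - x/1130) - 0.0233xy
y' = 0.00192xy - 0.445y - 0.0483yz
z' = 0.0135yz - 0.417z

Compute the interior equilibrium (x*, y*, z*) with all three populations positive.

x* ≈ 283, y* ≈ 30.9, z* ≈ 2.03

From dz/dt = 0: 0.0135y* = 0.417, so y* = 30.9.
From dx/dt = 0: 0.96(1 - x*/1130) = 0.0233·30.9, giving x* = 1130·(1 - 0.75) = 283.
From dy/dt = 0: 0.00192·283 - 0.445 = 0.0483z*, so z* = 0.0981/0.0483 = 2.03.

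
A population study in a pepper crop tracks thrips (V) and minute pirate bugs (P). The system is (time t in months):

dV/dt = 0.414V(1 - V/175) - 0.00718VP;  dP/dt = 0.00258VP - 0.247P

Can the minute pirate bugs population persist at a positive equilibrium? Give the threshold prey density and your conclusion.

The predator equation gives dP/dt > 0 only when V > 0.247/0.00258 = 95.7.
Without the predator, V → K = 175. Since 175 > 95.7, the predator can invade and persist.

Threshold V = 95.7; K > 95.7, so yes, the predator persists.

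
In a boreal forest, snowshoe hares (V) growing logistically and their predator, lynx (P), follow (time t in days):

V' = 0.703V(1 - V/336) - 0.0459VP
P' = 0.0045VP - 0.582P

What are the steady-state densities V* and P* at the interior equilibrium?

V* ≈ 129, P* ≈ 9.42

From dP/dt = 0 with P > 0: 0.0045V* = 0.582, so V* = 129.
Substitute into dV/dt = 0: 0.703(1 - 129/336) = 0.0459P*.
The bracket is 0.615, giving P* = 0.432/0.0459 = 9.42.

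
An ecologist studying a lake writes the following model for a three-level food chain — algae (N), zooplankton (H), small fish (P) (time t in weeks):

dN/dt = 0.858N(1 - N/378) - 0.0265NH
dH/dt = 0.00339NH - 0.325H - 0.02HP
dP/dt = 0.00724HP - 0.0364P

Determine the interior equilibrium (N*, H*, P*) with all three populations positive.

N* ≈ 319, H* ≈ 5.03, P* ≈ 37.9

From dP/dt = 0: 0.00724H* = 0.0364, so H* = 5.03.
From dN/dt = 0: 0.858(1 - N*/378) = 0.0265·5.03, giving N* = 378·(1 - 0.155) = 319.
From dH/dt = 0: 0.00339·319 - 0.325 = 0.02P*, so P* = 0.757/0.02 = 37.9.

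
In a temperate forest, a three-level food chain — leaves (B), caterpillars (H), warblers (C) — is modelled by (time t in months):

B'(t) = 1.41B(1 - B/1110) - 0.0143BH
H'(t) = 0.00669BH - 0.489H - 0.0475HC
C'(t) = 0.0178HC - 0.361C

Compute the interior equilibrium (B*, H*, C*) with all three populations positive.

From dC/dt = 0: 0.0178H* = 0.361, so H* = 20.3.
From dB/dt = 0: 1.41(1 - B*/1110) = 0.0143·20.3, giving B* = 1110·(1 - 0.206) = 882.
From dH/dt = 0: 0.00669·882 - 0.489 = 0.0475C*, so C* = 5.41/0.0475 = 114.

B* ≈ 882, H* ≈ 20.3, C* ≈ 114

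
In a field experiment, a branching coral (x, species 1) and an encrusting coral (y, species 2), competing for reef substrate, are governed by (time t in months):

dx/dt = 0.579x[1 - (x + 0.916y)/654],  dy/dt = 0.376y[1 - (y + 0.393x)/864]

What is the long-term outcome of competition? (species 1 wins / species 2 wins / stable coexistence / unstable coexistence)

species 2 excludes species 1

Compare the nullcline intercepts: K1/α12 = 654/0.916 = 714 < K2 = 864; K2/α21 = 864/0.393 = 2200 > K1 = 654.
Since the inequalities point opposite ways, species 2 can invade but species 1 cannot.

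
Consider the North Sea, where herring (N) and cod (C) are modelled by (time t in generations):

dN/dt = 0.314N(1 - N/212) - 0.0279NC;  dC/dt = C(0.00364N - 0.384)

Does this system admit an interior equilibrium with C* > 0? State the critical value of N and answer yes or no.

The predator equation gives dC/dt > 0 only when N > 0.384/0.00364 = 105.
Without the predator, N → K = 212. Since 212 > 105, the predator can invade and persist.

Threshold N = 105; K > 105, so yes, the predator persists.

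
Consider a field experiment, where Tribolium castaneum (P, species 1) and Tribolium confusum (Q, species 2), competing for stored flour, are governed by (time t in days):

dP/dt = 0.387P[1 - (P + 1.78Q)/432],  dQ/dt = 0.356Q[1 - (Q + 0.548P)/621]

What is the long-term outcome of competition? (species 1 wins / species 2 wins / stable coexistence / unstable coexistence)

species 2 excludes species 1

Compare the nullcline intercepts: K1/α12 = 432/1.78 = 243 < K2 = 621; K2/α21 = 621/0.548 = 1130 > K1 = 432.
Since the inequalities point opposite ways, species 2 can invade but species 1 cannot.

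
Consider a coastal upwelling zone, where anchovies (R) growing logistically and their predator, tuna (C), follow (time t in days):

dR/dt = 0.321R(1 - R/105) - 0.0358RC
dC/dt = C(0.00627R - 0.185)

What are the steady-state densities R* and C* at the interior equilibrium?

From dC/dt = 0 with C > 0: 0.00627R* = 0.185, so R* = 29.5.
Substitute into dR/dt = 0: 0.321(1 - 29.5/105) = 0.0358C*.
The bracket is 0.719, giving C* = 0.231/0.0358 = 6.45.

R* ≈ 29.5, C* ≈ 6.45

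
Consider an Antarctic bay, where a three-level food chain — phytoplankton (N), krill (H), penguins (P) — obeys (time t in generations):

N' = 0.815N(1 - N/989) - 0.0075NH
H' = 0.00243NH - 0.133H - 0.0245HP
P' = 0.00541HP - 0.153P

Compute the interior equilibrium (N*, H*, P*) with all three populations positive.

From dP/dt = 0: 0.00541H* = 0.153, so H* = 28.3.
From dN/dt = 0: 0.815(1 - N*/989) = 0.0075·28.3, giving N* = 989·(1 - 0.26) = 732.
From dH/dt = 0: 0.00243·732 - 0.133 = 0.0245P*, so P* = 1.64/0.0245 = 67.1.

N* ≈ 732, H* ≈ 28.3, P* ≈ 67.1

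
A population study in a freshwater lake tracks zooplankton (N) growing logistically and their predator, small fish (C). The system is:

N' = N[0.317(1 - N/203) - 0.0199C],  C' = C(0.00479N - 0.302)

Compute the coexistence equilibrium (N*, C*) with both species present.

From dC/dt = 0 with C > 0: 0.00479N* = 0.302, so N* = 63.
Substitute into dN/dt = 0: 0.317(1 - 63/203) = 0.0199C*.
The bracket is 0.689, giving C* = 0.219/0.0199 = 11.

N* ≈ 63, C* ≈ 11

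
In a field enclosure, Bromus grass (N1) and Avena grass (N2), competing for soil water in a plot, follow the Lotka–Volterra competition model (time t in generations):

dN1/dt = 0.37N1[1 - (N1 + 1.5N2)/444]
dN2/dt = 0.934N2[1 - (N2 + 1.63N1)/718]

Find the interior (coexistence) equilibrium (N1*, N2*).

Setting both brackets to zero gives the nullclines N1 + 1.5N2 = 444 and 1.63N1 + N2 = 718.
Substituting N2 = 718 - 1.63N1 into the first: N1(1 - 1.5·1.63) = 444 - 1.5·718.
So N1* = -633/-1.44 = 438, and then N2* = 718 - 1.63·438 = 3.96.

N1* ≈ 438, N2* ≈ 3.96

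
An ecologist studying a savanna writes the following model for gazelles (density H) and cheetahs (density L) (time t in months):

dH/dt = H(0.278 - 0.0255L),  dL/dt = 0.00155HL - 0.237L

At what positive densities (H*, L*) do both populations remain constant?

H* ≈ 153, L* ≈ 10.9

Set dL/dt = 0 with L > 0: 0.00155H - 0.237 = 0, so H* = 0.237/0.00155 = 153.
Set dH/dt = 0 with H > 0: 0.278 - 0.0255L = 0, so L* = 0.278/0.0255 = 10.9.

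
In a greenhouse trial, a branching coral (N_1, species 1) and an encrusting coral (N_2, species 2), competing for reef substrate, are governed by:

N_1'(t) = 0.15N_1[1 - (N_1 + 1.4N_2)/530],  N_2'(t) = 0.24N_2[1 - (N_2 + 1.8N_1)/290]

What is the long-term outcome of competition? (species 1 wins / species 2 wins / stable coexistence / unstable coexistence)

Compare the nullcline intercepts: K1/α12 = 530/1.4 = 379 > K2 = 290; K2/α21 = 290/1.8 = 161 < K1 = 530.
Since the inequalities point opposite ways, species 1 can invade but species 2 cannot.

species 1 excludes species 2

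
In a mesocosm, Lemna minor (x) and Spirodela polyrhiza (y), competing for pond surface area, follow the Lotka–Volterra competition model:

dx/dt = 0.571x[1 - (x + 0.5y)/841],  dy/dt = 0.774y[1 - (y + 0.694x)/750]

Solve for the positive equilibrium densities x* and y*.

x* ≈ 714, y* ≈ 255

Setting both brackets to zero gives the nullclines x + 0.5y = 841 and 0.694x + y = 750.
Substituting y = 750 - 0.694x into the first: x(1 - 0.5·0.694) = 841 - 0.5·750.
So x* = 466/0.653 = 714, and then y* = 750 - 0.694·714 = 255.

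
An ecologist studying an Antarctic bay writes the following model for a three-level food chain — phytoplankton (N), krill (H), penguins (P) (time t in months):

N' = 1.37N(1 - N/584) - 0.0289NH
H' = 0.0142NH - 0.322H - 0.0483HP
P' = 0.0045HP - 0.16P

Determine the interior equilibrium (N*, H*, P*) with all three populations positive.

From dP/dt = 0: 0.0045H* = 0.16, so H* = 35.6.
From dN/dt = 0: 1.37(1 - N*/584) = 0.0289·35.6, giving N* = 584·(1 - 0.75) = 146.
From dH/dt = 0: 0.0142·146 - 0.322 = 0.0483P*, so P* = 1.75/0.0483 = 36.2.

N* ≈ 146, H* ≈ 35.6, P* ≈ 36.2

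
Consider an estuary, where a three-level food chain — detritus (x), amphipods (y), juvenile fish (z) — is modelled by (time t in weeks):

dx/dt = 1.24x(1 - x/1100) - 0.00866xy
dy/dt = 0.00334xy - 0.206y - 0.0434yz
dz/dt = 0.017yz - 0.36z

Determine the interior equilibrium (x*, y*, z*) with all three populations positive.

From dz/dt = 0: 0.017y* = 0.36, so y* = 21.2.
From dx/dt = 0: 1.24(1 - x*/1100) = 0.00866·21.2, giving x* = 1100·(1 - 0.148) = 937.
From dy/dt = 0: 0.00334·937 - 0.206 = 0.0434z*, so z* = 2.92/0.0434 = 67.4.

x* ≈ 937, y* ≈ 21.2, z* ≈ 67.4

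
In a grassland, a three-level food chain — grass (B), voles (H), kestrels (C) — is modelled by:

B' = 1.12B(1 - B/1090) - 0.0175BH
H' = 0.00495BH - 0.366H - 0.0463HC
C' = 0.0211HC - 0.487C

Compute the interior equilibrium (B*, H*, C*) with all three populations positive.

From dC/dt = 0: 0.0211H* = 0.487, so H* = 23.1.
From dB/dt = 0: 1.12(1 - B*/1090) = 0.0175·23.1, giving B* = 1090·(1 - 0.361) = 697.
From dH/dt = 0: 0.00495·697 - 0.366 = 0.0463C*, so C* = 3.08/0.0463 = 66.6.

B* ≈ 697, H* ≈ 23.1, C* ≈ 66.6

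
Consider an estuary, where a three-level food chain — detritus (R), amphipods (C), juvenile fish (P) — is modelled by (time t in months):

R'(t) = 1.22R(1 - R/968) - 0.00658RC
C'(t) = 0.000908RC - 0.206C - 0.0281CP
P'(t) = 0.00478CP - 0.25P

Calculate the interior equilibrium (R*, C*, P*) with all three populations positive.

R* ≈ 695, C* ≈ 52.3, P* ≈ 15.1

From dP/dt = 0: 0.00478C* = 0.25, so C* = 52.3.
From dR/dt = 0: 1.22(1 - R*/968) = 0.00658·52.3, giving R* = 968·(1 - 0.282) = 695.
From dC/dt = 0: 0.000908·695 - 0.206 = 0.0281P*, so P* = 0.425/0.0281 = 15.1.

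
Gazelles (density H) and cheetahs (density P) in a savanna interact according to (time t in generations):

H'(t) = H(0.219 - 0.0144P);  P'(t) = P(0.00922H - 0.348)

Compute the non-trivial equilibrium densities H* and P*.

H* ≈ 37.7, P* ≈ 15.2

Set dP/dt = 0 with P > 0: 0.00922H - 0.348 = 0, so H* = 0.348/0.00922 = 37.7.
Set dH/dt = 0 with H > 0: 0.219 - 0.0144P = 0, so P* = 0.219/0.0144 = 15.2.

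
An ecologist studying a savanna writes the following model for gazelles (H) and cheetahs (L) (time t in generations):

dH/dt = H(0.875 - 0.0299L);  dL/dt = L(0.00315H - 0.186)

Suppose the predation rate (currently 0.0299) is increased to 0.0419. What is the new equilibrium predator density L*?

L* ≈ 20.9

At the interior fixed point, setting dH/dt = 0 with H > 0 fixes L* = (prey growth rate)/(HL coefficient) — independent of the other coefficients.
With the change, L* = 0.875/0.0419 = 20.9; it falls from 29.3.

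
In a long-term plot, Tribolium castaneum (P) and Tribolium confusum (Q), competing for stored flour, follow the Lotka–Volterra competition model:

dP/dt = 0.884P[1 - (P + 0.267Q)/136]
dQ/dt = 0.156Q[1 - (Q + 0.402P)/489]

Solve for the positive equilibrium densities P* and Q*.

P* ≈ 6.09, Q* ≈ 487

Setting both brackets to zero gives the nullclines P + 0.267Q = 136 and 0.402P + Q = 489.
Substituting Q = 489 - 0.402P into the first: P(1 - 0.267·0.402) = 136 - 0.267·489.
So P* = 5.44/0.893 = 6.09, and then Q* = 489 - 0.402·6.09 = 487.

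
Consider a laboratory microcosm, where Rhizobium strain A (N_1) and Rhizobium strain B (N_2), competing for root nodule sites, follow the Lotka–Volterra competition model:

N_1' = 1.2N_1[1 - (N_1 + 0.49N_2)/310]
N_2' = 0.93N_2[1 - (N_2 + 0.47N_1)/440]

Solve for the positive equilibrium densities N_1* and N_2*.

Setting both brackets to zero gives the nullclines N_1 + 0.49N_2 = 310 and 0.47N_1 + N_2 = 440.
Substituting N_2 = 440 - 0.47N_1 into the first: N_1(1 - 0.49·0.47) = 310 - 0.49·440.
So N_1* = 94.4/0.77 = 123, and then N_2* = 440 - 0.47·123 = 382.

N_1* ≈ 123, N_2* ≈ 382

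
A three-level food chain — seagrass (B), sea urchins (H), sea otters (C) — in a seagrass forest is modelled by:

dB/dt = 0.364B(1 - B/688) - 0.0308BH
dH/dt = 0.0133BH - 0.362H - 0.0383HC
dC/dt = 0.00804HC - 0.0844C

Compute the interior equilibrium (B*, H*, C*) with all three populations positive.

From dC/dt = 0: 0.00804H* = 0.0844, so H* = 10.5.
From dB/dt = 0: 0.364(1 - B*/688) = 0.0308·10.5, giving B* = 688·(1 - 0.888) = 76.9.
From dH/dt = 0: 0.0133·76.9 - 0.362 = 0.0383C*, so C* = 0.661/0.0383 = 17.2.

B* ≈ 76.9, H* ≈ 10.5, C* ≈ 17.2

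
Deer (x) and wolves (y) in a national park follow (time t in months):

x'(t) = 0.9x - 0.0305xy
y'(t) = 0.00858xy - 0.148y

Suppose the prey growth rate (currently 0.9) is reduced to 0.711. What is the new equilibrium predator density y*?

At the interior fixed point, setting dx/dt = 0 with x > 0 fixes y* = (prey growth rate)/(xy coefficient) — independent of the other coefficients.
With the change, y* = 0.711/0.0305 = 23.3; it falls from 29.5.

y* ≈ 23.3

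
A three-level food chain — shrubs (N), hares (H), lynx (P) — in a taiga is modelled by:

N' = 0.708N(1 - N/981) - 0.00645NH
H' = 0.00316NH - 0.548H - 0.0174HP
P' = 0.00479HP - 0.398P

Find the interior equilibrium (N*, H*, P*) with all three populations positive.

From dP/dt = 0: 0.00479H* = 0.398, so H* = 83.1.
From dN/dt = 0: 0.708(1 - N*/981) = 0.00645·83.1, giving N* = 981·(1 - 0.757) = 238.
From dH/dt = 0: 0.00316·238 - 0.548 = 0.0174P*, so P* = 0.205/0.0174 = 11.8.

N* ≈ 238, H* ≈ 83.1, P* ≈ 11.8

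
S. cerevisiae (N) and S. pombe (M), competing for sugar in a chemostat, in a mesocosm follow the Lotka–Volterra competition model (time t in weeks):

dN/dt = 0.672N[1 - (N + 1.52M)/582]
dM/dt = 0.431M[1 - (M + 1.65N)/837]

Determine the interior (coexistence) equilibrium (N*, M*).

N* ≈ 458, M* ≈ 81.8

Setting both brackets to zero gives the nullclines N + 1.52M = 582 and 1.65N + M = 837.
Substituting M = 837 - 1.65N into the first: N(1 - 1.52·1.65) = 582 - 1.52·837.
So N* = -690/-1.51 = 458, and then M* = 837 - 1.65·458 = 81.8.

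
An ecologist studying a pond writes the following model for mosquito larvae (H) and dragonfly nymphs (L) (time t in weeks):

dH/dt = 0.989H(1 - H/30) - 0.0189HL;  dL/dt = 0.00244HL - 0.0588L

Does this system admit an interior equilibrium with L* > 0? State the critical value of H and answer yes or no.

Threshold H = 24.1; K > 24.1, so yes, the predator persists.

The predator equation gives dL/dt > 0 only when H > 0.0588/0.00244 = 24.1.
Without the predator, H → K = 30. Since 30 > 24.1, the predator can invade and persist.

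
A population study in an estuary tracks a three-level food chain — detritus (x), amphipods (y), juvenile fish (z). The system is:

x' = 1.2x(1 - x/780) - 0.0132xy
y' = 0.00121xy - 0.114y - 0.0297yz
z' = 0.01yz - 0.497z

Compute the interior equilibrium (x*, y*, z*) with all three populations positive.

x* ≈ 354, y* ≈ 49.7, z* ≈ 10.6

From dz/dt = 0: 0.01y* = 0.497, so y* = 49.7.
From dx/dt = 0: 1.2(1 - x*/780) = 0.0132·49.7, giving x* = 780·(1 - 0.547) = 354.
From dy/dt = 0: 0.00121·354 - 0.114 = 0.0297z*, so z* = 0.314/0.0297 = 10.6.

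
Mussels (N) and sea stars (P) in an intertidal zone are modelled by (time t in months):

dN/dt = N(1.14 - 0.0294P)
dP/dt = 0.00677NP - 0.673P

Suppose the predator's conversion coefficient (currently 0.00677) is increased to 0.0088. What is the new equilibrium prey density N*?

N* ≈ 76.5

At the interior fixed point, setting dP/dt = 0 with P > 0 fixes N* = (predator death rate)/(NP coefficient) — independent of the other coefficients.
With the change, N* = 0.673/0.0088 = 76.5; it falls from 99.4.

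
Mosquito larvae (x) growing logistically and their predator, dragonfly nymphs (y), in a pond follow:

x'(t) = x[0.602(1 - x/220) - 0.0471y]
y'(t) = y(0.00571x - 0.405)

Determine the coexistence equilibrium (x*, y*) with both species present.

x* ≈ 70.9, y* ≈ 8.66

From dy/dt = 0 with y > 0: 0.00571x* = 0.405, so x* = 70.9.
Substitute into dx/dt = 0: 0.602(1 - 70.9/220) = 0.0471y*.
The bracket is 0.678, giving y* = 0.408/0.0471 = 8.66.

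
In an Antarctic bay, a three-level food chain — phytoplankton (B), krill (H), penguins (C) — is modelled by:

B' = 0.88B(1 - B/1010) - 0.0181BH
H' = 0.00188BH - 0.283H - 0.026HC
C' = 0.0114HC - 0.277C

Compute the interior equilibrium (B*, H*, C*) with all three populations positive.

From dC/dt = 0: 0.0114H* = 0.277, so H* = 24.3.
From dB/dt = 0: 0.88(1 - B*/1010) = 0.0181·24.3, giving B* = 1010·(1 - 0.5) = 505.
From dH/dt = 0: 0.00188·505 - 0.283 = 0.026C*, so C* = 0.667/0.026 = 25.6.

B* ≈ 505, H* ≈ 24.3, C* ≈ 25.6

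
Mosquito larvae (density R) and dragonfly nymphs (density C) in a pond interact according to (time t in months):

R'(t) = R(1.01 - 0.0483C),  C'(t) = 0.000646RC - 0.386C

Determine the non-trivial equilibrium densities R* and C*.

Set dC/dt = 0 with C > 0: 0.000646R - 0.386 = 0, so R* = 0.386/0.000646 = 598.
Set dR/dt = 0 with R > 0: 1.01 - 0.0483C = 0, so C* = 1.01/0.0483 = 20.9.

R* ≈ 598, C* ≈ 20.9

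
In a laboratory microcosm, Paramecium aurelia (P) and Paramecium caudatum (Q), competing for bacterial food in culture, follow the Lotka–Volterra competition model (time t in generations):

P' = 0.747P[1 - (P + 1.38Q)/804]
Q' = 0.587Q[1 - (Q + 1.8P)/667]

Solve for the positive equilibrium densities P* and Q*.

Setting both brackets to zero gives the nullclines P + 1.38Q = 804 and 1.8P + Q = 667.
Substituting Q = 667 - 1.8P into the first: P(1 - 1.38·1.8) = 804 - 1.38·667.
So P* = -116/-1.48 = 78.5, and then Q* = 667 - 1.8·78.5 = 526.

P* ≈ 78.5, Q* ≈ 526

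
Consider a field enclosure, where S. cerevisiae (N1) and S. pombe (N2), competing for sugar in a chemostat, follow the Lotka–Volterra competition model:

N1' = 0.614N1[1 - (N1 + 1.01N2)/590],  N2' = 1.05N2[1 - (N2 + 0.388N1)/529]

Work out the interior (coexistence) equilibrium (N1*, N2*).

N1* ≈ 91.6, N2* ≈ 493

Setting both brackets to zero gives the nullclines N1 + 1.01N2 = 590 and 0.388N1 + N2 = 529.
Substituting N2 = 529 - 0.388N1 into the first: N1(1 - 1.01·0.388) = 590 - 1.01·529.
So N1* = 55.7/0.608 = 91.6, and then N2* = 529 - 0.388·91.6 = 493.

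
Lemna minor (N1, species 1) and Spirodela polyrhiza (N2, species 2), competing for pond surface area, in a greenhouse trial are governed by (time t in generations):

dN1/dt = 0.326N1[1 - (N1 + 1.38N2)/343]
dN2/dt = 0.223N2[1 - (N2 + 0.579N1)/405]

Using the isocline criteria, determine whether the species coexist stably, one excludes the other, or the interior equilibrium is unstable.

Compare the nullcline intercepts: K1/α12 = 343/1.38 = 249 < K2 = 405; K2/α21 = 405/0.579 = 699 > K1 = 343.
Since the inequalities point opposite ways, species 2 can invade but species 1 cannot.

species 2 excludes species 1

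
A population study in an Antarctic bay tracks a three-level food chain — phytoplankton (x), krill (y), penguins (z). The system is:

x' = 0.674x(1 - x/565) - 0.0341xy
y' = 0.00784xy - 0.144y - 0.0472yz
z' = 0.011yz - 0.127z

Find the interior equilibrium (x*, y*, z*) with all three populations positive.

x* ≈ 235, y* ≈ 11.5, z* ≈ 36

From dz/dt = 0: 0.011y* = 0.127, so y* = 11.5.
From dx/dt = 0: 0.674(1 - x*/565) = 0.0341·11.5, giving x* = 565·(1 - 0.584) = 235.
From dy/dt = 0: 0.00784·235 - 0.144 = 0.0472z*, so z* = 1.7/0.0472 = 36.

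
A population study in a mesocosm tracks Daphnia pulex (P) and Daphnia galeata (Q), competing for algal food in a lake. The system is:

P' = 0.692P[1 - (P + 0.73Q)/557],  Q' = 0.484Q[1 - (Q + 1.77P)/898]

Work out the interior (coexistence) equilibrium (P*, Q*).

P* ≈ 337, Q* ≈ 301

Setting both brackets to zero gives the nullclines P + 0.73Q = 557 and 1.77P + Q = 898.
Substituting Q = 898 - 1.77P into the first: P(1 - 0.73·1.77) = 557 - 0.73·898.
So P* = -98.5/-0.292 = 337, and then Q* = 898 - 1.77·337 = 301.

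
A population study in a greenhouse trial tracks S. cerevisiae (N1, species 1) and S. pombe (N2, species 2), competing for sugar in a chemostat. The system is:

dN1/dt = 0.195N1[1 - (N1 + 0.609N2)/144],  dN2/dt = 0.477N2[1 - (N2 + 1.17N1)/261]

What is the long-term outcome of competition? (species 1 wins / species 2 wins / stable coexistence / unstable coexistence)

Compare the nullcline intercepts: K1/α12 = 144/0.609 = 236 < K2 = 261; K2/α21 = 261/1.17 = 223 > K1 = 144.
Since the inequalities point opposite ways, species 2 can invade but species 1 cannot.

species 2 excludes species 1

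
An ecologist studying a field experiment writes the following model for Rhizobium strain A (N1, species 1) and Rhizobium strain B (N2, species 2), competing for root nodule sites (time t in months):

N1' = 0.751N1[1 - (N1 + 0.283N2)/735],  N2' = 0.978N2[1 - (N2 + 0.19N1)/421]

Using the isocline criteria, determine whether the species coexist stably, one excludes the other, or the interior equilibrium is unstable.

stable coexistence

Compare the nullcline intercepts: K1/α12 = 735/0.283 = 2600 > K2 = 421; K2/α21 = 421/0.19 = 2220 > K1 = 735.
Since both inequalities hold, each species can invade when rare, so the interior equilibrium is stable.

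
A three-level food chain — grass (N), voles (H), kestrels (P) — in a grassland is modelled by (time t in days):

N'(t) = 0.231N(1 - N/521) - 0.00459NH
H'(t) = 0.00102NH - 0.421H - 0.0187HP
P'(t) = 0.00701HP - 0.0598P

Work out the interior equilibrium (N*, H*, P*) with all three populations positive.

N* ≈ 433, H* ≈ 8.53, P* ≈ 1.09

From dP/dt = 0: 0.00701H* = 0.0598, so H* = 8.53.
From dN/dt = 0: 0.231(1 - N*/521) = 0.00459·8.53, giving N* = 521·(1 - 0.17) = 433.
From dH/dt = 0: 0.00102·433 - 0.421 = 0.0187P*, so P* = 0.0203/0.0187 = 1.09.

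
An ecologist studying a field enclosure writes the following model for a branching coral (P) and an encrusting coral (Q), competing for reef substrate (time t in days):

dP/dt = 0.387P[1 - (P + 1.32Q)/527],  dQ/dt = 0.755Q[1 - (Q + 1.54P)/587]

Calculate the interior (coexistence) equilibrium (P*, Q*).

P* ≈ 240, Q* ≈ 217

Setting both brackets to zero gives the nullclines P + 1.32Q = 527 and 1.54P + Q = 587.
Substituting Q = 587 - 1.54P into the first: P(1 - 1.32·1.54) = 527 - 1.32·587.
So P* = -248/-1.03 = 240, and then Q* = 587 - 1.54·240 = 217.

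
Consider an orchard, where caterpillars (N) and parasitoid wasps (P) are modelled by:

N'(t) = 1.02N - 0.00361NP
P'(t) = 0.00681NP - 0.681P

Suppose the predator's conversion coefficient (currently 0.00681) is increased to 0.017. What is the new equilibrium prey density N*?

N* ≈ 40.1

At the interior fixed point, setting dP/dt = 0 with P > 0 fixes N* = (predator death rate)/(NP coefficient) — independent of the other coefficients.
With the change, N* = 0.681/0.017 = 40.1; it falls from 100.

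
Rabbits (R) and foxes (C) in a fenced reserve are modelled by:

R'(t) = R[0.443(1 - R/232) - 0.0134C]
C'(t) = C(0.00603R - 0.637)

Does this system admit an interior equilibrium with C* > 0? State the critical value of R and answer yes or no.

Threshold R = 106; K > 106, so yes, the predator persists.

The predator equation gives dC/dt > 0 only when R > 0.637/0.00603 = 106.
Without the predator, R → K = 232. Since 232 > 106, the predator can invade and persist.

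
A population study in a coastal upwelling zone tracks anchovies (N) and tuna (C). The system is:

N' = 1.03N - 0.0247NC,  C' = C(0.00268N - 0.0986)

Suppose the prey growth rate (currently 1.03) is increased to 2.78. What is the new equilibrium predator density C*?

C* ≈ 113

At the interior fixed point, setting dN/dt = 0 with N > 0 fixes C* = (prey growth rate)/(NC coefficient) — independent of the other coefficients.
With the change, C* = 2.78/0.0247 = 113; it rises from 41.7.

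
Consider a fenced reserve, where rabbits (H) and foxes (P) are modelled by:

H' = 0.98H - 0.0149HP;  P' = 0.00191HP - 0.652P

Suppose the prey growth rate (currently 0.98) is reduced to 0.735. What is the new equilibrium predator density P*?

P* ≈ 49.3

At the interior fixed point, setting dH/dt = 0 with H > 0 fixes P* = (prey growth rate)/(HP coefficient) — independent of the other coefficients.
With the change, P* = 0.735/0.0149 = 49.3; it falls from 65.8.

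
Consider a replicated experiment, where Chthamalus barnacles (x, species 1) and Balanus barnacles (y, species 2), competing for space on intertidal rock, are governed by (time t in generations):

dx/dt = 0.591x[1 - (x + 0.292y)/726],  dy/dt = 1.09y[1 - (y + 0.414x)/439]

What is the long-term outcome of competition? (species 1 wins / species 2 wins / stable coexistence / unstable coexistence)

Compare the nullcline intercepts: K1/α12 = 726/0.292 = 2490 > K2 = 439; K2/α21 = 439/0.414 = 1060 > K1 = 726.
Since both inequalities hold, each species can invade when rare, so the interior equilibrium is stable.

stable coexistence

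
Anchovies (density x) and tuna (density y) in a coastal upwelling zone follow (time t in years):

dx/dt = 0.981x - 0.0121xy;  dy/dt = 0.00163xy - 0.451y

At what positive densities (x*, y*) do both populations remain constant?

Set dy/dt = 0 with y > 0: 0.00163x - 0.451 = 0, so x* = 0.451/0.00163 = 277.
Set dx/dt = 0 with x > 0: 0.981 - 0.0121y = 0, so y* = 0.981/0.0121 = 81.1.

x* ≈ 277, y* ≈ 81.1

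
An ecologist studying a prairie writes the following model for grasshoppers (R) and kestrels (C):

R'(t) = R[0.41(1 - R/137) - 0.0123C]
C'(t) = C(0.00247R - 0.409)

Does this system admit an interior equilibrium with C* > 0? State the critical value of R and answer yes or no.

The predator equation gives dC/dt > 0 only when R > 0.409/0.00247 = 166.
Without the predator, R → K = 137. Since 137 < 166, the predator cannot invade.

Threshold R = 166; K < 166, so no, the predator goes extinct.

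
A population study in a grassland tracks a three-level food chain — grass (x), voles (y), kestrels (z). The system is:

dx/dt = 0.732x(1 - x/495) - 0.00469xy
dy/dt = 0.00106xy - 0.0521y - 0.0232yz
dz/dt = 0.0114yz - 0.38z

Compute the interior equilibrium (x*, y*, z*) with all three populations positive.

From dz/dt = 0: 0.0114y* = 0.38, so y* = 33.3.
From dx/dt = 0: 0.732(1 - x*/495) = 0.00469·33.3, giving x* = 495·(1 - 0.214) = 389.
From dy/dt = 0: 0.00106·389 - 0.0521 = 0.0232z*, so z* = 0.361/0.0232 = 15.5.

x* ≈ 389, y* ≈ 33.3, z* ≈ 15.5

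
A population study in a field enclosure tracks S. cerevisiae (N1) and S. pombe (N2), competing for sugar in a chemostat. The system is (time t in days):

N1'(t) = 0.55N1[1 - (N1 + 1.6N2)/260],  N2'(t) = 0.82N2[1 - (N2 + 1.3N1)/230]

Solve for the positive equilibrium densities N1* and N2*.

Setting both brackets to zero gives the nullclines N1 + 1.6N2 = 260 and 1.3N1 + N2 = 230.
Substituting N2 = 230 - 1.3N1 into the first: N1(1 - 1.6·1.3) = 260 - 1.6·230.
So N1* = -108/-1.08 = 100, and then N2* = 230 - 1.3·100 = 100.

N1* ≈ 100, N2* ≈ 100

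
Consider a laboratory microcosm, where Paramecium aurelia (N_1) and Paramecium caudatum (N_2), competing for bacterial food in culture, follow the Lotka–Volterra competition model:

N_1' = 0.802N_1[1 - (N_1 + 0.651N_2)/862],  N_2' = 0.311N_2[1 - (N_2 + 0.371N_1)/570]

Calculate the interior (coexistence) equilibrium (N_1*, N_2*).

N_1* ≈ 647, N_2* ≈ 330

Setting both brackets to zero gives the nullclines N_1 + 0.651N_2 = 862 and 0.371N_1 + N_2 = 570.
Substituting N_2 = 570 - 0.371N_1 into the first: N_1(1 - 0.651·0.371) = 862 - 0.651·570.
So N_1* = 491/0.758 = 647, and then N_2* = 570 - 0.371·647 = 330.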